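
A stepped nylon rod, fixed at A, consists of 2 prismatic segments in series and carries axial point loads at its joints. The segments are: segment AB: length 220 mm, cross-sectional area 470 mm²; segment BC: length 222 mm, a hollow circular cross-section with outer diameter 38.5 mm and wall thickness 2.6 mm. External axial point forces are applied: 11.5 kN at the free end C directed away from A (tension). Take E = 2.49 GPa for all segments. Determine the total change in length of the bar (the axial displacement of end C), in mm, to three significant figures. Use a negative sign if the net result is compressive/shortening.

Internal axial forces (sectioning from the free end, tension +): N_BC = 11.5 kN, N_AB = 11.5 kN.
A_BC = 293.2 mm².
δ_AB = 11500·220/(470·2490) = 2.162 mm
δ_BC = 11500·222/(293.2·2490) = 3.497 mm
δ = Σδ_i = 5.658 mm.

5.66 mm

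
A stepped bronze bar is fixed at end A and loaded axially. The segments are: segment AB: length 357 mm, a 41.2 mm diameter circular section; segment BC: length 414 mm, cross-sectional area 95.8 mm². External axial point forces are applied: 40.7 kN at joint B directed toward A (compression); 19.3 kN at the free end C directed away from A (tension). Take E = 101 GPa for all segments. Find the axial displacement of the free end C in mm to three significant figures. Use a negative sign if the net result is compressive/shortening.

0.769 mm

Internal axial forces (sectioning from the free end, tension +): N_BC = 19.3 kN, N_AB = -21.4 kN.
A_AB = 1333 mm².
δ_AB = -21400·357/(1333·101000) = -0.05674 mm
δ_BC = 19300·414/(95.8·101000) = 0.8258 mm
δ = Σδ_i = 0.7691 mm.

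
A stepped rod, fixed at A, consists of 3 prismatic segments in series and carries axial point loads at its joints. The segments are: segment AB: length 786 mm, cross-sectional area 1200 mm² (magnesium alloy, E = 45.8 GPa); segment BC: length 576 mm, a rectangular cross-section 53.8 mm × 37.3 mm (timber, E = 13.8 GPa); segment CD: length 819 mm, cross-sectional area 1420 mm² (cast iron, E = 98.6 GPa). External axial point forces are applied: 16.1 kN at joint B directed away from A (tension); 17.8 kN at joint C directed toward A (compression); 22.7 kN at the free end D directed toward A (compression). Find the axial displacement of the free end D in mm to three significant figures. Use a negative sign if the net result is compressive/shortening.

-1.32 mm

Internal axial forces (sectioning from the free end, tension +): N_CD = -22.7 kN, N_BC = -40.5 kN, N_AB = -24.4 kN.
A_BC = 2007 mm².
δ_AB = -24400·786/(1200·45800) = -0.349 mm
δ_BC = -40500·576/(2007·13800) = -0.8424 mm
δ_CD = -22700·819/(1420·98600) = -0.1328 mm
δ = Σδ_i = -1.324 mm.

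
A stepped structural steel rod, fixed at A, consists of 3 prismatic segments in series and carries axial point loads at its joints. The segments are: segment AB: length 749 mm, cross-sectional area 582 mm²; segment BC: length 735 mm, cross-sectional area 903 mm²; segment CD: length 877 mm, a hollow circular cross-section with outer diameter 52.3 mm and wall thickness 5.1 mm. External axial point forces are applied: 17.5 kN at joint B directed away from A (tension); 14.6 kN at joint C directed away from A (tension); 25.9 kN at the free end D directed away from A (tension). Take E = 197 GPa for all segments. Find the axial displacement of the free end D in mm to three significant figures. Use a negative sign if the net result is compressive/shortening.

Internal axial forces (sectioning from the free end, tension +): N_CD = 25.9 kN, N_BC = 40.5 kN, N_AB = 58 kN.
A_CD = 756.2 mm².
δ_AB = 58000·749/(582·197000) = 0.3789 mm
δ_BC = 40500·735/(903·197000) = 0.1673 mm
δ_CD = 25900·877/(756.2·197000) = 0.1525 mm
δ = Σδ_i = 0.6987 mm.

0.699 mm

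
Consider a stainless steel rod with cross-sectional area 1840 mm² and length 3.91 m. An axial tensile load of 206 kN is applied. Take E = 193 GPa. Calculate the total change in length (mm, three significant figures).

δ_mech = NL/(AE) = 206000·3910/(1840·193000) = 2.268 mm.

2.27 mm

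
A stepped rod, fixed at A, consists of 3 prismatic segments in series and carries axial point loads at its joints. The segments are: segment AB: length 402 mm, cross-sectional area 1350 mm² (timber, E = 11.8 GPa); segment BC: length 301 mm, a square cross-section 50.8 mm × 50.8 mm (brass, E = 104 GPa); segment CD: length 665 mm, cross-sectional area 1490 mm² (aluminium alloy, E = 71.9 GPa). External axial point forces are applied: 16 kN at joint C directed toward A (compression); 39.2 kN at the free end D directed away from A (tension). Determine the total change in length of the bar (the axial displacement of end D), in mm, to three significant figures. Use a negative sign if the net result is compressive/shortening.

0.855 mm

Internal axial forces (sectioning from the free end, tension +): N_CD = 39.2 kN, N_BC = 23.2 kN, N_AB = 23.2 kN.
A_BC = 2581 mm².
δ_AB = 23200·402/(1350·11800) = 0.5855 mm
δ_BC = 23200·301/(2581·104000) = 0.02602 mm
δ_CD = 39200·665/(1490·71900) = 0.2433 mm
δ = Σδ_i = 0.8548 mm.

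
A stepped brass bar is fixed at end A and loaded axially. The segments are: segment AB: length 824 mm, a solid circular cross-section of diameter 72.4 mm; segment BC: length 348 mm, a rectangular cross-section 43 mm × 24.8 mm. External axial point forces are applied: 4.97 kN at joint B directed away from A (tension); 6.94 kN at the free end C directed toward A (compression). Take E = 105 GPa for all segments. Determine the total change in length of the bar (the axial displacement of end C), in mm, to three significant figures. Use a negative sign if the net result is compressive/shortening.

-0.0253 mm

Internal axial forces (sectioning from the free end, tension +): N_BC = -6.94 kN, N_AB = -1.97 kN.
A_AB = 4117 mm².
A_BC = 1066 mm².
δ_AB = -1970·824/(4117·105000) = -0.003755 mm
δ_BC = -6940·348/(1066·105000) = -0.02157 mm
δ = Σδ_i = -0.02532 mm.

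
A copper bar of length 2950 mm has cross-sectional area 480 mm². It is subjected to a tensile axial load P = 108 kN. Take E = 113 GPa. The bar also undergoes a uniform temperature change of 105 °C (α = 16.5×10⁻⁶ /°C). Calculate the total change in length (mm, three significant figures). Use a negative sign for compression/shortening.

11.0 mm

δ_mech = NL/(AE) = 108000·2950/(480·113000) = 5.874 mm.
δ_thermal = αLΔT = 16.5e-6·2950·105 = 5.111 mm.
δ = δ_mech + δ_thermal = 10.98 mm.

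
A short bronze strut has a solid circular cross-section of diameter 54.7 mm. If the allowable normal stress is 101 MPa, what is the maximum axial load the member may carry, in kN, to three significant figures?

237 kN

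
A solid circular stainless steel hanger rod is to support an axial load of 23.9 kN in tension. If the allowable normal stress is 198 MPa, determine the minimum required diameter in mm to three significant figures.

Required area A ≥ P/σ_allow = 23900/198 = 120.7 mm².
For a solid circular section, d ≥ √(4A/π) = 12.4 mm.

12.4 mm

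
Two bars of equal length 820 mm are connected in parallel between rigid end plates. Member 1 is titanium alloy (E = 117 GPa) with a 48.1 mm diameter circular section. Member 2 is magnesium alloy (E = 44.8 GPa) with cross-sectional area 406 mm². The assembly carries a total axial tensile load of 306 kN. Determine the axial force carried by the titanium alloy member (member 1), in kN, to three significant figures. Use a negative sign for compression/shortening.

282 kN

A_1 = 1817 mm².
Equal strain + equilibrium ⇒ each member carries load in proportion to AE: A₁E₁ = 212600000 N, A₂E₂ = 18190000 N, ΣAE = 230800000 N.
F₁ = P·A₁E₁/ΣAE = 306000·212600000/230800000 = 281900 N.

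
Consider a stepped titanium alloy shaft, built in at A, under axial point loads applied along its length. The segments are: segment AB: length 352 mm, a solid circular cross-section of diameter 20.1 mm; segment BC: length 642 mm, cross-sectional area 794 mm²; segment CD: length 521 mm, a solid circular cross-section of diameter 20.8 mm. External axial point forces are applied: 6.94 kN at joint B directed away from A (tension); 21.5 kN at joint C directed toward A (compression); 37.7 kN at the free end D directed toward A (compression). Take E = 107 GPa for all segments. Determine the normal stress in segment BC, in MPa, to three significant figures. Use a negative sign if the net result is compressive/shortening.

Internal axial forces (sectioning from the free end, tension +): N_CD = -37.7 kN, N_BC = -59.2 kN, N_AB = -52.26 kN.
σ_BC = N_BC/A_BC = -59200/794 = -74.56 MPa.

-74.6 MPa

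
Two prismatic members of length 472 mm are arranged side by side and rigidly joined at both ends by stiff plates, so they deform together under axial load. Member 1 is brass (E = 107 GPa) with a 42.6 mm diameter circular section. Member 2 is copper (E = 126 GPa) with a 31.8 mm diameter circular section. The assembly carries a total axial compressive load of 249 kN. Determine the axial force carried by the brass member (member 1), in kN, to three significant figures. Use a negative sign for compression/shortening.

-150 kN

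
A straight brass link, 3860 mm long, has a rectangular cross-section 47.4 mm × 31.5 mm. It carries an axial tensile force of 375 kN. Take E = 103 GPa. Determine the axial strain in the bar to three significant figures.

0.00244

A = 1493 mm².
σ = N/A = 251.2 MPa; ε = σ/E = 251.2/103000 = 2.438e-03.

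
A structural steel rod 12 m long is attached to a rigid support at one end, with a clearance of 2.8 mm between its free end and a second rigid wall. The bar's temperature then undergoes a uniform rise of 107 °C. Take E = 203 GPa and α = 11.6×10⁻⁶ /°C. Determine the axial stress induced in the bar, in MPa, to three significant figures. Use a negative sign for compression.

Free thermal expansion αLΔT = 11.6e-6 · 12000 · 107 = 14.89 mm.
The walls engage after the gap closes; constrained expansion = 14.89 − 2.8 = 12.09 mm.
The walls impose strain ε = −(12.09)/12000 = -1.0079e-03; σ = Eε = 203000 · -1.0079e-03 = -204.6 MPa.

-205 MPa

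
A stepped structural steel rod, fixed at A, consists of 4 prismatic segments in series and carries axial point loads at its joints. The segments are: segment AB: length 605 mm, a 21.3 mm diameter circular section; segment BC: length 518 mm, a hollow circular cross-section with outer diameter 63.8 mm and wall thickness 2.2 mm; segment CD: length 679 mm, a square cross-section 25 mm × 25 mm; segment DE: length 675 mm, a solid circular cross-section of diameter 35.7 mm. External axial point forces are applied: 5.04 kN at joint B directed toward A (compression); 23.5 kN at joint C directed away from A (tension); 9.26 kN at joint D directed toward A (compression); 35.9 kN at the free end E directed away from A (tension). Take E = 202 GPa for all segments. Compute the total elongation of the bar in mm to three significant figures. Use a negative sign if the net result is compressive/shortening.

0.944 mm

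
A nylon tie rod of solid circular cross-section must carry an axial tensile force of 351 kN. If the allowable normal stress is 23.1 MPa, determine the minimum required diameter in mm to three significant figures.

139 mm

Required area A ≥ P/σ_allow = 351000/23.1 = 15190 mm².
For a solid circular section, d ≥ √(4A/π) = 139.1 mm.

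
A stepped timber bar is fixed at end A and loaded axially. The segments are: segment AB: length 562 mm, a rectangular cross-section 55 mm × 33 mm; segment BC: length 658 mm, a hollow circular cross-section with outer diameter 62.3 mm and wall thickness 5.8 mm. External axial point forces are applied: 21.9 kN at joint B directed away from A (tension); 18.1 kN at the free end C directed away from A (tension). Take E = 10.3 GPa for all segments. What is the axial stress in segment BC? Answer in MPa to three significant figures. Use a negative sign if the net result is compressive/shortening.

Internal axial forces (sectioning from the free end, tension +): N_BC = 18.1 kN, N_AB = 40 kN.
A_BC = 1029 mm².
σ_BC = N_BC/A_BC = 18100/1029 = 17.58 MPa.

17.6 MPa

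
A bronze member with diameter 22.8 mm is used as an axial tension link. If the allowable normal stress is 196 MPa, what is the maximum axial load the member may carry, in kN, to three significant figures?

80.0 kN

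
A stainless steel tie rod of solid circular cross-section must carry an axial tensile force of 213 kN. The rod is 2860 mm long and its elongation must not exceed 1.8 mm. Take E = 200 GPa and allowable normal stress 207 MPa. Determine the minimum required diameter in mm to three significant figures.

Required area A ≥ P/σ_allow = 213000/207 = 1029 mm².
For a solid circular section, d ≥ √(4A/π) = 36.2 mm.
Elongation limit: A ≥ PL/(Eδ_allow) = 213000·2860/(200000·1.8) = 1692 mm² ⇒ d ≥ 46.42 mm.
The elongation limit governs.

46.4 mm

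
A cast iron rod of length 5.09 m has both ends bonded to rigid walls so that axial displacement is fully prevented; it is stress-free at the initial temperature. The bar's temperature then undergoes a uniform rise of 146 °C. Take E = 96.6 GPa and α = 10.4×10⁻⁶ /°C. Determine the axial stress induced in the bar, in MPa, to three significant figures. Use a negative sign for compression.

-147 MPa

Free thermal expansion αLΔT = 10.4e-6 · 5090 · 146 = 7.729 mm.
The walls impose strain ε = −(7.729)/5090 = -1.5184e-03; σ = Eε = 96600 · -1.5184e-03 = -146.7 MPa.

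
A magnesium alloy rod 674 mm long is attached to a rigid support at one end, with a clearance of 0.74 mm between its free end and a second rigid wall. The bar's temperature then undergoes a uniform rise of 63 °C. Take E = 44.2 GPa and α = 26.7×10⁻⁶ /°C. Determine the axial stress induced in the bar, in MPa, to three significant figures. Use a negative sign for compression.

-25.8 MPa

Free thermal expansion αLΔT = 26.7e-6 · 674 · 63 = 1.134 mm.
The walls engage after the gap closes; constrained expansion = 1.134 − 0.74 = 0.3937 mm.
The walls impose strain ε = −(0.3937)/674 = -5.8418e-04; σ = Eε = 44200 · -5.8418e-04 = -25.82 MPa.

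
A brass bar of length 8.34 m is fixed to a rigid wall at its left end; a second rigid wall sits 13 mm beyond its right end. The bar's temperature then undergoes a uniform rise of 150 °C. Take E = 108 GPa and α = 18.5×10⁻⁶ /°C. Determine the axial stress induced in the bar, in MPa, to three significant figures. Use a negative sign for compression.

-131 MPa

Free thermal expansion αLΔT = 18.5e-6 · 8340 · 150 = 23.14 mm.
The walls engage after the gap closes; constrained expansion = 23.14 − 13 = 10.14 mm.
The walls impose strain ε = −(10.14)/8340 = -1.2162e-03; σ = Eε = 108000 · -1.2162e-03 = -131.4 MPa.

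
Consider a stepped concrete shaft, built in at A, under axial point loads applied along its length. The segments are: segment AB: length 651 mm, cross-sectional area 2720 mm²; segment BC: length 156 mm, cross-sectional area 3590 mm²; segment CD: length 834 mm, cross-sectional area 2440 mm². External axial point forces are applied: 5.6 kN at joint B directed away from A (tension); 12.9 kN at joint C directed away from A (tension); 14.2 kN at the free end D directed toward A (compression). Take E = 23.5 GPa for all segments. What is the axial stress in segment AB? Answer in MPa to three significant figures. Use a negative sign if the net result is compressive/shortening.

Internal axial forces (sectioning from the free end, tension +): N_CD = -14.2 kN, N_BC = -1.3 kN, N_AB = 4.3 kN.
σ_AB = N_AB/A_AB = 4300/2720 = 1.581 MPa.

1.58 MPa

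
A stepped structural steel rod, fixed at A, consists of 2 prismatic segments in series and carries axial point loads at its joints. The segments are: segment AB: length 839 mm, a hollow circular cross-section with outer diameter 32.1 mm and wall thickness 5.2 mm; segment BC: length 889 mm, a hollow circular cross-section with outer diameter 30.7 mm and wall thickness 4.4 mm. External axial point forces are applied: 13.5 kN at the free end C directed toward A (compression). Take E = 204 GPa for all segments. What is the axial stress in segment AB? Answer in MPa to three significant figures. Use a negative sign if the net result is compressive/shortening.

Internal axial forces (sectioning from the free end, tension +): N_BC = -13.5 kN, N_AB = -13.5 kN.
A_AB = 439.4 mm².
σ_AB = N_AB/A_AB = -13500/439.4 = -30.72 MPa.

-30.7 MPa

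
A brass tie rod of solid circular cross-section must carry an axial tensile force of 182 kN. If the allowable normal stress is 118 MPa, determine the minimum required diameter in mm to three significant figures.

44.3 mm

Required area A ≥ P/σ_allow = 182000/118 = 1542 mm².
For a solid circular section, d ≥ √(4A/π) = 44.31 mm.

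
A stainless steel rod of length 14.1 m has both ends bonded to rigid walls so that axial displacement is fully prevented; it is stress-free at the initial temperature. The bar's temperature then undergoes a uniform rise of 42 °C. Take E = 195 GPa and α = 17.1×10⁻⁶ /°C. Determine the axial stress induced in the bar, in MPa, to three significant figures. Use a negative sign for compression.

Free thermal expansion αLΔT = 17.1e-6 · 14100 · 42 = 10.13 mm.
The walls impose strain ε = −(10.13)/14100 = -7.1820e-04; σ = Eε = 195000 · -7.1820e-04 = -140 MPa.

-140 MPa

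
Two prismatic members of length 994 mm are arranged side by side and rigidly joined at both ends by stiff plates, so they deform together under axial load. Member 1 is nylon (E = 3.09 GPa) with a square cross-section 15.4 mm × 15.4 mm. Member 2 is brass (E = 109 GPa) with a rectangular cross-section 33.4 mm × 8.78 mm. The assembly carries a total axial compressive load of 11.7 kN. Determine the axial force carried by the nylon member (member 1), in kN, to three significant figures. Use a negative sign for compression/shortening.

-0.262 kN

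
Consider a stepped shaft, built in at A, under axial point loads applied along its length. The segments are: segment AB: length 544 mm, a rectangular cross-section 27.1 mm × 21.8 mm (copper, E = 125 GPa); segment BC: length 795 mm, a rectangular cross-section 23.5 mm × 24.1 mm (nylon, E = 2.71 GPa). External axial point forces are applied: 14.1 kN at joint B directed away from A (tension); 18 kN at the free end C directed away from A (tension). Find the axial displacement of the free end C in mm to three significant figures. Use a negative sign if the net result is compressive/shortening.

Internal axial forces (sectioning from the free end, tension +): N_BC = 18 kN, N_AB = 32.1 kN.
A_AB = 590.8 mm².
A_BC = 566.4 mm².
δ_AB = 32100·544/(590.8·125000) = 0.2365 mm
δ_BC = 18000·795/(566.4·2710) = 9.324 mm
δ = Σδ_i = 9.56 mm.

9.56 mm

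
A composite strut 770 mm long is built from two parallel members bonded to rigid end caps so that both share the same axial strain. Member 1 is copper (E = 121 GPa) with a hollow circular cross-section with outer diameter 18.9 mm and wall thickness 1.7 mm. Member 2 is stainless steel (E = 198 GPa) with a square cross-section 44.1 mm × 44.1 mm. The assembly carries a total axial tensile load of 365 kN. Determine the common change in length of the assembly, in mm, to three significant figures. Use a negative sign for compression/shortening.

0.709 mm

A_1 = 91.86 mm².
A_2 = 1945 mm².
Equal strain + equilibrium ⇒ each member carries load in proportion to AE: A₁E₁ = 11120000 N, A₂E₂ = 385100000 N, ΣAE = 396200000 N.
δ = PL/ΣAE = 365000·770/396200000 = 0.7094 mm.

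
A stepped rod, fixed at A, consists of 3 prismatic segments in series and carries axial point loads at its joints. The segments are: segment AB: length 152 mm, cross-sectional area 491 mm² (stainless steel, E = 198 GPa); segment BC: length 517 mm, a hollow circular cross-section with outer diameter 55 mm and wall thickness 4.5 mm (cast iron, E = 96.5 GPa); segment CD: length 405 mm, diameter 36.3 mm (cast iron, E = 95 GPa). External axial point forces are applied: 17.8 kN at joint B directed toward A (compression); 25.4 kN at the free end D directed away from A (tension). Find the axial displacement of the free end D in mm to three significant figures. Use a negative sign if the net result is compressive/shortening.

0.307 mm

Internal axial forces (sectioning from the free end, tension +): N_CD = 25.4 kN, N_BC = 25.4 kN, N_AB = 7.6 kN.
A_BC = 713.9 mm².
A_CD = 1035 mm².
δ_AB = 7600·152/(491·198000) = 0.01188 mm
δ_BC = 25400·517/(713.9·96500) = 0.1906 mm
δ_CD = 25400·405/(1035·95000) = 0.1046 mm
δ = Σδ_i = 0.3071 mm.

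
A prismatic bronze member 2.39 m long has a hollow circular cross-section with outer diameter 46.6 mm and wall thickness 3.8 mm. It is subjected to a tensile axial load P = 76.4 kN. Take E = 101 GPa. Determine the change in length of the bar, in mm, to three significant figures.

3.54 mm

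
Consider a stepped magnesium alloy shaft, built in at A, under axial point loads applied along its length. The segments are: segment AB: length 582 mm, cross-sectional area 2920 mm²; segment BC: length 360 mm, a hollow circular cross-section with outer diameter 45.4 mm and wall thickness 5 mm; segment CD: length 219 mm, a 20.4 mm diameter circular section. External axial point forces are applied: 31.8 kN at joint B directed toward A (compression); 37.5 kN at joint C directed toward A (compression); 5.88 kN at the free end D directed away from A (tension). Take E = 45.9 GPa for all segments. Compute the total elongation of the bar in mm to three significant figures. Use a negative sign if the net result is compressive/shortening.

-0.580 mm

Internal axial forces (sectioning from the free end, tension +): N_CD = 5.88 kN, N_BC = -31.62 kN, N_AB = -63.42 kN.
A_BC = 634.6 mm².
A_CD = 326.9 mm².
δ_AB = -63420·582/(2920·45900) = -0.2754 mm
δ_BC = -31620·360/(634.6·45900) = -0.3908 mm
δ_CD = 5880·219/(326.9·45900) = 0.08583 mm
δ = Σδ_i = -0.5804 mm.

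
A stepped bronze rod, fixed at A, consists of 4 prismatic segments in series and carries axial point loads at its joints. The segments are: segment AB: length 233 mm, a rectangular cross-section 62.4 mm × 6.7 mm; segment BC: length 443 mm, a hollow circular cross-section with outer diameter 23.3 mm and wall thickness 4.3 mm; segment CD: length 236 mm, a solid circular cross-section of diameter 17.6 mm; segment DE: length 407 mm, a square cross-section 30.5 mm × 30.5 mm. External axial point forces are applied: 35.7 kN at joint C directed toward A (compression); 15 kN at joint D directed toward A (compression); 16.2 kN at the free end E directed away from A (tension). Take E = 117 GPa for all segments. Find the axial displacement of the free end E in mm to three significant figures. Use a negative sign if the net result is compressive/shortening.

Internal axial forces (sectioning from the free end, tension +): N_DE = 16.2 kN, N_CD = 1.2 kN, N_BC = -34.5 kN, N_AB = -34.5 kN.
A_AB = 418.1 mm².
A_BC = 256.7 mm².
A_CD = 243.3 mm².
A_DE = 930.2 mm².
δ_AB = -34500·233/(418.1·117000) = -0.1643 mm
δ_BC = -34500·443/(256.7·117000) = -0.5089 mm
δ_CD = 1200·236/(243.3·117000) = 0.009949 mm
δ_DE = 16200·407/(930.2·117000) = 0.06058 mm
δ = Σδ_i = -0.6027 mm.

-0.603 mm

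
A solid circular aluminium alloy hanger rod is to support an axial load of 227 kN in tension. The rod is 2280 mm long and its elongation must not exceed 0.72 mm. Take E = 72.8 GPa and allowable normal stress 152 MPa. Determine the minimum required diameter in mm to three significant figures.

112 mm

Required area A ≥ P/σ_allow = 227000/152 = 1493 mm².
For a solid circular section, d ≥ √(4A/π) = 43.61 mm.
Elongation limit: A ≥ PL/(Eδ_allow) = 227000·2280/(72800·0.72) = 9874 mm² ⇒ d ≥ 112.1 mm.
The elongation limit governs.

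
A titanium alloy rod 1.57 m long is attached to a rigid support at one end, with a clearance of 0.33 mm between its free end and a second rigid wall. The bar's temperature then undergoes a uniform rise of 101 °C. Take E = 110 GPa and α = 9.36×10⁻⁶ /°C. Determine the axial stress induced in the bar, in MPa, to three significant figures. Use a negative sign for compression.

-80.9 MPa

Free thermal expansion αLΔT = 9.36e-6 · 1570 · 101 = 1.484 mm.
The walls engage after the gap closes; constrained expansion = 1.484 − 0.33 = 1.154 mm.
The walls impose strain ε = −(1.154)/1570 = -7.3517e-04; σ = Eε = 110000 · -7.3517e-04 = -80.87 MPa.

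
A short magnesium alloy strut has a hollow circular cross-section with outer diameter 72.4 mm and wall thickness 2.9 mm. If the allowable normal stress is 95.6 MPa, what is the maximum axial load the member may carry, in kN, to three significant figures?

A = 633.2 mm².
P_max = σ_allow · A = 95.6 · 633.2 = 60530 N = 60.53 kN.

60.5 kN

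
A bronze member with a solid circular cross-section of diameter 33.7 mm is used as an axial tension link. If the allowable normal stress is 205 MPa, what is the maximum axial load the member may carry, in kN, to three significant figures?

A = 892 mm².
P_max = σ_allow · A = 205 · 892 = 182900 N = 182.9 kN.

183 kN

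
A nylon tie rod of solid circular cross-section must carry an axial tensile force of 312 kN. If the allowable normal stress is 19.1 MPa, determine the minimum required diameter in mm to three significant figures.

Required area A ≥ P/σ_allow = 312000/19.1 = 16340 mm².
For a solid circular section, d ≥ √(4A/π) = 144.2 mm.

144 mm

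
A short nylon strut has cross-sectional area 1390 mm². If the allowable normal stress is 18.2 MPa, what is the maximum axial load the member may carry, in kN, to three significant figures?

25.3 kN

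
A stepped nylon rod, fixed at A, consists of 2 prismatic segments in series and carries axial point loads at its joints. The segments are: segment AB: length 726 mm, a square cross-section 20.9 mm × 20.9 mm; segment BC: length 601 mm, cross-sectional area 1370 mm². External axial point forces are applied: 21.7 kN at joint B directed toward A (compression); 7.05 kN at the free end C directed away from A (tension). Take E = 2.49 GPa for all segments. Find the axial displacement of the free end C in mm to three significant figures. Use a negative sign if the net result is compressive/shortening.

Internal axial forces (sectioning from the free end, tension +): N_BC = 7.05 kN, N_AB = -14.65 kN.
A_AB = 436.8 mm².
δ_AB = -14650·726/(436.8·2490) = -9.779 mm
δ_BC = 7050·601/(1370·2490) = 1.242 mm
δ = Σδ_i = -8.537 mm.

-8.54 mm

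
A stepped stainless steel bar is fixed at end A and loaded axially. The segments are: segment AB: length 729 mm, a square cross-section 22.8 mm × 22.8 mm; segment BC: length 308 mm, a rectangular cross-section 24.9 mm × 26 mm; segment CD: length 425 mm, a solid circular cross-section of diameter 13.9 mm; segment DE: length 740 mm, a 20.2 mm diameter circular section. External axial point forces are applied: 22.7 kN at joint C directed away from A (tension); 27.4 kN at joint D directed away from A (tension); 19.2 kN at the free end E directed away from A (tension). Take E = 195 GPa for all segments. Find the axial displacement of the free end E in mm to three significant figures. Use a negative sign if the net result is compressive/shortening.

Internal axial forces (sectioning from the free end, tension +): N_DE = 19.2 kN, N_CD = 46.6 kN, N_BC = 69.3 kN, N_AB = 69.3 kN.
A_AB = 519.8 mm².
A_BC = 647.4 mm².
A_CD = 151.7 mm².
A_DE = 320.5 mm².
δ_AB = 69300·729/(519.8·195000) = 0.4984 mm
δ_BC = 69300·308/(647.4·195000) = 0.1691 mm
δ_CD = 46600·425/(151.7·195000) = 0.6693 mm
δ_DE = 19200·740/(320.5·195000) = 0.2274 mm
δ = Σδ_i = 1.564 mm.

1.56 mm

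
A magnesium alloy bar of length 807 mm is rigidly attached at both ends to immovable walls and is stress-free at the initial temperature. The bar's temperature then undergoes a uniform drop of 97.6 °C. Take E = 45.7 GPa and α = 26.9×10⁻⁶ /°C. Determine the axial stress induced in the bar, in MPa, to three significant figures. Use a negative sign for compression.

Free thermal expansion αLΔT = 26.9e-6 · 807 · -97.6 = -2.119 mm.
The walls impose strain ε = −(-2.119)/807 = 2.6254e-03; σ = Eε = 45700 · 2.6254e-03 = 120 MPa.

120 MPa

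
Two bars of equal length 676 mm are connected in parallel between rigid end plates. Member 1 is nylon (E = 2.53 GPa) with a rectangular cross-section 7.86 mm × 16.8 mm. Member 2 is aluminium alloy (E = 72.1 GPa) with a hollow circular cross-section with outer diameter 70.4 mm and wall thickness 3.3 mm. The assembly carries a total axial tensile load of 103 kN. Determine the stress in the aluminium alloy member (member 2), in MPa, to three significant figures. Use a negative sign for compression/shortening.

A_1 = 132 mm².
A_2 = 695.6 mm².
Equal strain + equilibrium ⇒ each member carries load in proportion to AE: A₁E₁ = 334100 N, A₂E₂ = 50160000 N, ΣAE = 50490000 N.
σ₂ = P·E₂/ΣAE = 103000·72100/50490000 = 147.1 MPa.

147 MPa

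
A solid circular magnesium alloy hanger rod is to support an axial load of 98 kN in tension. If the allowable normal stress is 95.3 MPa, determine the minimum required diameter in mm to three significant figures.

36.2 mm

Required area A ≥ P/σ_allow = 98000/95.3 = 1028 mm².
For a solid circular section, d ≥ √(4A/π) = 36.18 mm.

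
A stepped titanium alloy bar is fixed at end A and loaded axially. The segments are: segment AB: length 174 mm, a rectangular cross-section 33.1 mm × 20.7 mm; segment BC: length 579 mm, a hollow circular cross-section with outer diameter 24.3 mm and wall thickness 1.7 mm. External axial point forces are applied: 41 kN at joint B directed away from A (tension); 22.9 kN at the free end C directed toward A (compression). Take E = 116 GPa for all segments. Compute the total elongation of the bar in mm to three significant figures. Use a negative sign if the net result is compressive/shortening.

-0.907 mm

Internal axial forces (sectioning from the free end, tension +): N_BC = -22.9 kN, N_AB = 18.1 kN.
A_AB = 685.2 mm².
A_BC = 120.7 mm².
δ_AB = 18100·174/(685.2·116000) = 0.03963 mm
δ_BC = -22900·579/(120.7·116000) = -0.947 mm
δ = Σδ_i = -0.9074 mm.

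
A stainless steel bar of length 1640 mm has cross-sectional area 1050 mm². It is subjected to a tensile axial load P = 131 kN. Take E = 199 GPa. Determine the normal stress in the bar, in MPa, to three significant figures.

125 MPa

σ = N/A = 131000/1050 = 124.8 MPa.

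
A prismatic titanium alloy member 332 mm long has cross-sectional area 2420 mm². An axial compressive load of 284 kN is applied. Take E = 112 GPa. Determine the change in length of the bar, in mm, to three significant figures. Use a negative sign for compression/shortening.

δ_mech = NL/(AE) = -284000·332/(2420·112000) = -0.3479 mm.

-0.348 mm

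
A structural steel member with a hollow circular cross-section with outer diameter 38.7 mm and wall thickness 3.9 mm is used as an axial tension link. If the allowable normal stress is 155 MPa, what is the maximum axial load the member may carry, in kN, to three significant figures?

66.1 kN

A = 426.4 mm².
P_max = σ_allow · A = 155 · 426.4 = 66090 N = 66.09 kN.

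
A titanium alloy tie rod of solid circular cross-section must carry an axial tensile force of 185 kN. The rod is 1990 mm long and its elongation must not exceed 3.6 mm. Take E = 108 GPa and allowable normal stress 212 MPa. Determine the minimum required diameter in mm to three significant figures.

34.7 mm

Required area A ≥ P/σ_allow = 185000/212 = 872.6 mm².
For a solid circular section, d ≥ √(4A/π) = 33.33 mm.
Elongation limit: A ≥ PL/(Eδ_allow) = 185000·1990/(108000·3.6) = 946.9 mm² ⇒ d ≥ 34.72 mm.
The elongation limit governs.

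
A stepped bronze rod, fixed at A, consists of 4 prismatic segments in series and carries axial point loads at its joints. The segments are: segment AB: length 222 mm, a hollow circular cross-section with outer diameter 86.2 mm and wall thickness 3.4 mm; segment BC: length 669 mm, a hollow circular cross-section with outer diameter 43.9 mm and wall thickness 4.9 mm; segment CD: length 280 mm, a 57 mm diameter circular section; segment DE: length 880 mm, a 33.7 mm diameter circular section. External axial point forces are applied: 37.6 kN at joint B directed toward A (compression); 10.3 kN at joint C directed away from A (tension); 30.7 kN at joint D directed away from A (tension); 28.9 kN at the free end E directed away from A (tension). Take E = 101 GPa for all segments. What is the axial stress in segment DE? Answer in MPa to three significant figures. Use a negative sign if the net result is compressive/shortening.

32.4 MPa

Internal axial forces (sectioning from the free end, tension +): N_DE = 28.9 kN, N_CD = 59.6 kN, N_BC = 69.9 kN, N_AB = 32.3 kN.
A_DE = 892 mm².
σ_DE = N_DE/A_DE = 28900/892 = 32.4 MPa.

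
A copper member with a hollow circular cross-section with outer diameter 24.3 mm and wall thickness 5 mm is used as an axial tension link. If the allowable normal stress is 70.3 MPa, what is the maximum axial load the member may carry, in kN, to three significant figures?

21.3 kN

A = 303.2 mm².
P_max = σ_allow · A = 70.3 · 303.2 = 21310 N = 21.31 kN.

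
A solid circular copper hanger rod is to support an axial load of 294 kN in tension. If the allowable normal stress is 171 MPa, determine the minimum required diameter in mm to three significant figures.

Required area A ≥ P/σ_allow = 294000/171 = 1719 mm².
For a solid circular section, d ≥ √(4A/π) = 46.79 mm.

46.8 mm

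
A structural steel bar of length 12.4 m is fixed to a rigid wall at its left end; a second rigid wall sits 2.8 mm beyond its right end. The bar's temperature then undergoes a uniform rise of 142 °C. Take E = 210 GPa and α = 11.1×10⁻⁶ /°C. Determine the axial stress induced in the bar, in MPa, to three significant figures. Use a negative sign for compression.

-284 MPa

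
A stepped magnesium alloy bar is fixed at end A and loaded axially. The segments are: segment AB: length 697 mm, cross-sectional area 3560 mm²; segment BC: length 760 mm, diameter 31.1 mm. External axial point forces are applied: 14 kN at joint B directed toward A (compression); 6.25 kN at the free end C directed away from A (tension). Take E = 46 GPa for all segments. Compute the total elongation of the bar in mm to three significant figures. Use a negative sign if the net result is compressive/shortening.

Internal axial forces (sectioning from the free end, tension +): N_BC = 6.25 kN, N_AB = -7.75 kN.
A_BC = 759.6 mm².
δ_AB = -7750·697/(3560·46000) = -0.03299 mm
δ_BC = 6250·760/(759.6·46000) = 0.1359 mm
δ = Σδ_i = 0.1029 mm.

0.103 mm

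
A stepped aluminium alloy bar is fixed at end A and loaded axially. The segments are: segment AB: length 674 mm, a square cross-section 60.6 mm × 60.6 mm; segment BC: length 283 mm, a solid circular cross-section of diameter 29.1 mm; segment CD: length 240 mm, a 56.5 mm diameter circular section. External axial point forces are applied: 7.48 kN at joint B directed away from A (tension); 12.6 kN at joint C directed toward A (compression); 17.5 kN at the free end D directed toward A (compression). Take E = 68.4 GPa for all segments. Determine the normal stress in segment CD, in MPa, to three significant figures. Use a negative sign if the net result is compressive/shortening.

-6.98 MPa

Internal axial forces (sectioning from the free end, tension +): N_CD = -17.5 kN, N_BC = -30.1 kN, N_AB = -22.62 kN.
A_CD = 2507 mm².
σ_CD = N_CD/A_CD = -17500/2507 = -6.98 MPa.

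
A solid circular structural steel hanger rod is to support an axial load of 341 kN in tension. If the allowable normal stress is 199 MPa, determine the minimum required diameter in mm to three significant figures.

46.7 mm

Required area A ≥ P/σ_allow = 341000/199 = 1714 mm².
For a solid circular section, d ≥ √(4A/π) = 46.71 mm.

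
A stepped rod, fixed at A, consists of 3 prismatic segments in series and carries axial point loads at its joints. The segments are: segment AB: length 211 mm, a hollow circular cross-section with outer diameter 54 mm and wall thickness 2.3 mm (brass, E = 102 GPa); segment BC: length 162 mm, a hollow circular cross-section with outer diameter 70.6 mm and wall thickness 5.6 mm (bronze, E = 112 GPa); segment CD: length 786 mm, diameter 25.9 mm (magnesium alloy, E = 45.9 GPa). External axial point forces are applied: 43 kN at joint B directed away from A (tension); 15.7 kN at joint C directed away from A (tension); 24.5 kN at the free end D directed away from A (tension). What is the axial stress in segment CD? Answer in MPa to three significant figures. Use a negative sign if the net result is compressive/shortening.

Internal axial forces (sectioning from the free end, tension +): N_CD = 24.5 kN, N_BC = 40.2 kN, N_AB = 83.2 kN.
A_CD = 526.9 mm².
σ_CD = N_CD/A_CD = 24500/526.9 = 46.5 MPa.

46.5 MPa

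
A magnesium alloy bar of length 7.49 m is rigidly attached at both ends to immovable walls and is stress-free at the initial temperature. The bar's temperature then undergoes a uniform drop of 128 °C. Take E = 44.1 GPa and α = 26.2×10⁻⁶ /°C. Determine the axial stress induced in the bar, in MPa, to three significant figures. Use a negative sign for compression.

Free thermal expansion αLΔT = 26.2e-6 · 7490 · -128 = -25.12 mm.
The walls impose strain ε = −(-25.12)/7490 = 3.3536e-03; σ = Eε = 44100 · 3.3536e-03 = 147.9 MPa.

148 MPa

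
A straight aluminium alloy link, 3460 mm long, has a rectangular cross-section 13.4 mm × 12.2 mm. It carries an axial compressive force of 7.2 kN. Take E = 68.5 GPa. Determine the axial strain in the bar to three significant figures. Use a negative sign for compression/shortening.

A = 163.5 mm².
σ = N/A = -44.04 MPa; ε = σ/E = -44.04/68500 = -6.430e-04.

-6.43e-04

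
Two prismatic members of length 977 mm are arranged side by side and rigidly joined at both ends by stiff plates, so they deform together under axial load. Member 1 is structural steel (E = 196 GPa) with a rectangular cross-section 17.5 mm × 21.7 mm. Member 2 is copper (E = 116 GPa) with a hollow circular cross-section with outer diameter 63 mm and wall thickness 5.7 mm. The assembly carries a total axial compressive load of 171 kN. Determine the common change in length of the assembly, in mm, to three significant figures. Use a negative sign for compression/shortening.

A_1 = 379.8 mm².
A_2 = 1026 mm².
Equal strain + equilibrium ⇒ each member carries load in proportion to AE: A₁E₁ = 74430000 N, A₂E₂ = 119000000 N, ΣAE = 193500000 N.
δ = PL/ΣAE = -171000·977/193500000 = -0.8636 mm.

-0.864 mm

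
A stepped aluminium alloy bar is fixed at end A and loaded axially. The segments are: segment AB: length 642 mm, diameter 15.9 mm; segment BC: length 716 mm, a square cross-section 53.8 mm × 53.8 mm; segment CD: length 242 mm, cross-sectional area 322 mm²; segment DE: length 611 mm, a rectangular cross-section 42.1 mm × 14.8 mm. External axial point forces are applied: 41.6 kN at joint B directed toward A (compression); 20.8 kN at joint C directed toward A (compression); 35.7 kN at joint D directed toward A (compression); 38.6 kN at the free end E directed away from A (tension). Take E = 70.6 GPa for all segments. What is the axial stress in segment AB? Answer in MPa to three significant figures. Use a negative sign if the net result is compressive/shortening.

Internal axial forces (sectioning from the free end, tension +): N_DE = 38.6 kN, N_CD = 2.9 kN, N_BC = -17.9 kN, N_AB = -59.5 kN.
A_AB = 198.6 mm².
σ_AB = N_AB/A_AB = -59500/198.6 = -299.7 MPa.

-300 MPa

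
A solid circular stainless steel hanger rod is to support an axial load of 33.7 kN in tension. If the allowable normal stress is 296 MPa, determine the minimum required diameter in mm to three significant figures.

12.0 mm

Required area A ≥ P/σ_allow = 33700/296 = 113.9 mm².
For a solid circular section, d ≥ √(4A/π) = 12.04 mm.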